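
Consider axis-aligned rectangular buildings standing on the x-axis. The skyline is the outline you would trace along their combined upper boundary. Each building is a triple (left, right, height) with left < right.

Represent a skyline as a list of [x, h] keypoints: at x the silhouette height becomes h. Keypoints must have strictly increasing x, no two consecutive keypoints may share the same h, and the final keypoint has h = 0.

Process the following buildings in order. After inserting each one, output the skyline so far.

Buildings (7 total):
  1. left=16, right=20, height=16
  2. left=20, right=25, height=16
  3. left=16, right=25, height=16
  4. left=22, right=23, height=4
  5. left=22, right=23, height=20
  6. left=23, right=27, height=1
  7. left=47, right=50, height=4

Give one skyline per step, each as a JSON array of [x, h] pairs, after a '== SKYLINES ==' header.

== SKYLINES ==
[[16,16],[20,0]]
[[16,16],[25,0]]
[[16,16],[25,0]]
[[16,16],[25,0]]
[[16,16],[22,20],[23,16],[25,0]]
[[16,16],[22,20],[23,16],[25,1],[27,0]]
[[16,16],[22,20],[23,16],[25,1],[27,0],[47,4],[50,0]]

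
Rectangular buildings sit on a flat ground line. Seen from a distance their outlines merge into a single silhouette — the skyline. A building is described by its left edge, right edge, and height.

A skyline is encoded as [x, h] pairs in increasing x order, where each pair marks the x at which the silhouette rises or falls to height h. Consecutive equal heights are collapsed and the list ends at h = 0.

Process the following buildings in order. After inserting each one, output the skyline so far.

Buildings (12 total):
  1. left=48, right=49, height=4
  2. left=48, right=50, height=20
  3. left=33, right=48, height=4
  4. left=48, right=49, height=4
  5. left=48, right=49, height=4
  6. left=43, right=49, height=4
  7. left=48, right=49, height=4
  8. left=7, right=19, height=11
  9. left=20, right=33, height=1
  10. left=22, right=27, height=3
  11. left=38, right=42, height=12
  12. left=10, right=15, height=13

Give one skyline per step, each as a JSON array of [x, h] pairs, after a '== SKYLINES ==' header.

== SKYLINES ==
[[48,4],[49,0]]
[[48,20],[50,0]]
[[33,4],[48,20],[50,0]]
[[33,4],[48,20],[50,0]]
[[33,4],[48,20],[50,0]]
[[33,4],[48,20],[50,0]]
[[33,4],[48,20],[50,0]]
[[7,11],[19,0],[33,4],[48,20],[50,0]]
[[7,11],[19,0],[20,1],[33,4],[48,20],[50,0]]
[[7,11],[19,0],[20,1],[22,3],[27,1],[33,4],[48,20],[50,0]]
[[7,11],[19,0],[20,1],[22,3],[27,1],[33,4],[38,12],[42,4],[48,20],[50,0]]
[[7,11],[10,13],[15,11],[19,0],[20,1],[22,3],[27,1],[33,4],[38,12],[42,4],[48,20],[50,0]]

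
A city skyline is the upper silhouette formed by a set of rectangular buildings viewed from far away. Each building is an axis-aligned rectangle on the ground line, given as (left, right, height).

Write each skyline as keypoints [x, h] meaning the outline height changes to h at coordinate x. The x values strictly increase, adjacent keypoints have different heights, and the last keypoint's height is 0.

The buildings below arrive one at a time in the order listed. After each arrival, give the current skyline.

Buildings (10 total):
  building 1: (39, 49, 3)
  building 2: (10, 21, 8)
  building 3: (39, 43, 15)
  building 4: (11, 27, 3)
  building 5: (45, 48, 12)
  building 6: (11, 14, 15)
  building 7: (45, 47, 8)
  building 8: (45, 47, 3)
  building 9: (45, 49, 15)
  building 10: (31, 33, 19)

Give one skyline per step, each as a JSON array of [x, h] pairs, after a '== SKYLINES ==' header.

== SKYLINES ==
[[39,3],[49,0]]
[[10,8],[21,0],[39,3],[49,0]]
[[10,8],[21,0],[39,15],[43,3],[49,0]]
[[10,8],[21,3],[27,0],[39,15],[43,3],[49,0]]
[[10,8],[21,3],[27,0],[39,15],[43,3],[45,12],[48,3],[49,0]]
[[10,8],[11,15],[14,8],[21,3],[27,0],[39,15],[43,3],[45,12],[48,3],[49,0]]
[[10,8],[11,15],[14,8],[21,3],[27,0],[39,15],[43,3],[45,12],[48,3],[49,0]]
[[10,8],[11,15],[14,8],[21,3],[27,0],[39,15],[43,3],[45,12],[48,3],[49,0]]
[[10,8],[11,15],[14,8],[21,3],[27,0],[39,15],[43,3],[45,15],[49,0]]
[[10,8],[11,15],[14,8],[21,3],[27,0],[31,19],[33,0],[39,15],[43,3],[45,15],[49,0]]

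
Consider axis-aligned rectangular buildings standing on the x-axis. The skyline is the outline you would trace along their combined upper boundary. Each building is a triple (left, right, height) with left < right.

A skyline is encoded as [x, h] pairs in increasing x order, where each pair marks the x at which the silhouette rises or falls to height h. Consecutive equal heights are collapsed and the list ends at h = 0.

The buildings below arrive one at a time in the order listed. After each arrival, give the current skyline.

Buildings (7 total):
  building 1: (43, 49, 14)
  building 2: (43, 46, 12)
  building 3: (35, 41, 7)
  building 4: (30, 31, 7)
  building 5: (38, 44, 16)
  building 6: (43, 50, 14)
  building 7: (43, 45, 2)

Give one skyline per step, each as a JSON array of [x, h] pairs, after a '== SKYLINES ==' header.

== SKYLINES ==
[[43,14],[49,0]]
[[43,14],[49,0]]
[[35,7],[41,0],[43,14],[49,0]]
[[30,7],[31,0],[35,7],[41,0],[43,14],[49,0]]
[[30,7],[31,0],[35,7],[38,16],[44,14],[49,0]]
[[30,7],[31,0],[35,7],[38,16],[44,14],[50,0]]
[[30,7],[31,0],[35,7],[38,16],[44,14],[50,0]]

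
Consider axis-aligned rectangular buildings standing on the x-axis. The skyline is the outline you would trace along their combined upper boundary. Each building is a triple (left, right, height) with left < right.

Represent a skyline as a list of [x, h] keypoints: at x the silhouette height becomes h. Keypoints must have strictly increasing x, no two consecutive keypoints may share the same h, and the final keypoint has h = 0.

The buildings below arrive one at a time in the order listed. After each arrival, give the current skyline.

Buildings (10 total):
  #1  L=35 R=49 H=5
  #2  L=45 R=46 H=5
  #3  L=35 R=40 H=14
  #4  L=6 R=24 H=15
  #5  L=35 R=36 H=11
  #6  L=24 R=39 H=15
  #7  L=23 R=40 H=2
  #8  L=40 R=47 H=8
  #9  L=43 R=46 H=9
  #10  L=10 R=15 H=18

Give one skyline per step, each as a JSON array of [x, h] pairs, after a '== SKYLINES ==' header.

== SKYLINES ==
[[35,5],[49,0]]
[[35,5],[49,0]]
[[35,14],[40,5],[49,0]]
[[6,15],[24,0],[35,14],[40,5],[49,0]]
[[6,15],[24,0],[35,14],[40,5],[49,0]]
[[6,15],[39,14],[40,5],[49,0]]
[[6,15],[39,14],[40,5],[49,0]]
[[6,15],[39,14],[40,8],[47,5],[49,0]]
[[6,15],[39,14],[40,8],[43,9],[46,8],[47,5],[49,0]]
[[6,15],[10,18],[15,15],[39,14],[40,8],[43,9],[46,8],[47,5],[49,0]]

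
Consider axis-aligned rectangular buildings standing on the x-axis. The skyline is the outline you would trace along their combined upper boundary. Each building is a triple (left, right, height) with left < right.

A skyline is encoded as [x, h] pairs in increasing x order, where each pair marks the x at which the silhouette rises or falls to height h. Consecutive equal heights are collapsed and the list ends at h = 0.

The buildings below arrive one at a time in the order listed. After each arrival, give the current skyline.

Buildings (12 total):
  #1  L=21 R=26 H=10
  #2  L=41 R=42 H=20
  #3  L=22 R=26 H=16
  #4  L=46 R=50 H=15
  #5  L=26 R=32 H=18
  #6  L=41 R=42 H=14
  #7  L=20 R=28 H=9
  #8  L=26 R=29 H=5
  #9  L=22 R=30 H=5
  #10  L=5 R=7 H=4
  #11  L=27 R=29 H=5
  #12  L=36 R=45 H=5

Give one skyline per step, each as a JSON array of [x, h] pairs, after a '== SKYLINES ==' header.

== SKYLINES ==
[[21,10],[26,0]]
[[21,10],[26,0],[41,20],[42,0]]
[[21,10],[22,16],[26,0],[41,20],[42,0]]
[[21,10],[22,16],[26,0],[41,20],[42,0],[46,15],[50,0]]
[[21,10],[22,16],[26,18],[32,0],[41,20],[42,0],[46,15],[50,0]]
[[21,10],[22,16],[26,18],[32,0],[41,20],[42,0],[46,15],[50,0]]
[[20,9],[21,10],[22,16],[26,18],[32,0],[41,20],[42,0],[46,15],[50,0]]
[[20,9],[21,10],[22,16],[26,18],[32,0],[41,20],[42,0],[46,15],[50,0]]
[[20,9],[21,10],[22,16],[26,18],[32,0],[41,20],[42,0],[46,15],[50,0]]
[[5,4],[7,0],[20,9],[21,10],[22,16],[26,18],[32,0],[41,20],[42,0],[46,15],[50,0]]
[[5,4],[7,0],[20,9],[21,10],[22,16],[26,18],[32,0],[41,20],[42,0],[46,15],[50,0]]
[[5,4],[7,0],[20,9],[21,10],[22,16],[26,18],[32,0],[36,5],[41,20],[42,5],[45,0],[46,15],[50,0]]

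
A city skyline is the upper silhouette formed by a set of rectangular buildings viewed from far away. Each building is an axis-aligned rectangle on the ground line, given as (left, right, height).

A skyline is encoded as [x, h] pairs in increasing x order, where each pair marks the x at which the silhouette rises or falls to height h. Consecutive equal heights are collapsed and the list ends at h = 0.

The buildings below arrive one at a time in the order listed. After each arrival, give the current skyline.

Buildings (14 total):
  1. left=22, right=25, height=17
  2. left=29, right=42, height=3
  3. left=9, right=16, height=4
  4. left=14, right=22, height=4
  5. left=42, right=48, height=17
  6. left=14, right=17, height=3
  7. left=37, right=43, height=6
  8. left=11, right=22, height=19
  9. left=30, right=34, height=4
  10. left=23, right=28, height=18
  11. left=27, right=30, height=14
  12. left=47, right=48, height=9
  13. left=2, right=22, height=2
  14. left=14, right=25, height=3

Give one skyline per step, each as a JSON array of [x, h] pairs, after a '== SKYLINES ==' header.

== SKYLINES ==
[[22,17],[25,0]]
[[22,17],[25,0],[29,3],[42,0]]
[[9,4],[16,0],[22,17],[25,0],[29,3],[42,0]]
[[9,4],[22,17],[25,0],[29,3],[42,0]]
[[9,4],[22,17],[25,0],[29,3],[42,17],[48,0]]
[[9,4],[22,17],[25,0],[29,3],[42,17],[48,0]]
[[9,4],[22,17],[25,0],[29,3],[37,6],[42,17],[48,0]]
[[9,4],[11,19],[22,17],[25,0],[29,3],[37,6],[42,17],[48,0]]
[[9,4],[11,19],[22,17],[25,0],[29,3],[30,4],[34,3],[37,6],[42,17],[48,0]]
[[9,4],[11,19],[22,17],[23,18],[28,0],[29,3],[30,4],[34,3],[37,6],[42,17],[48,0]]
[[9,4],[11,19],[22,17],[23,18],[28,14],[30,4],[34,3],[37,6],[42,17],[48,0]]
[[9,4],[11,19],[22,17],[23,18],[28,14],[30,4],[34,3],[37,6],[42,17],[48,0]]
[[2,2],[9,4],[11,19],[22,17],[23,18],[28,14],[30,4],[34,3],[37,6],[42,17],[48,0]]
[[2,2],[9,4],[11,19],[22,17],[23,18],[28,14],[30,4],[34,3],[37,6],[42,17],[48,0]]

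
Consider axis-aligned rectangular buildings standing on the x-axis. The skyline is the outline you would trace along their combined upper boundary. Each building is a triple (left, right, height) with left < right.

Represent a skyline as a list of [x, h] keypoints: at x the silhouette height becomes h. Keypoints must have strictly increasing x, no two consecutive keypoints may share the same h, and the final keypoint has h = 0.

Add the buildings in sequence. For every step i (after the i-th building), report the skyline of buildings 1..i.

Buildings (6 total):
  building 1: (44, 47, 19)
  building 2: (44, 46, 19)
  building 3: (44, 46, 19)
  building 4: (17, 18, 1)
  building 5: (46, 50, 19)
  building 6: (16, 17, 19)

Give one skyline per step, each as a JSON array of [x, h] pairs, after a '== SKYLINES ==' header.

== SKYLINES ==
[[44,19],[47,0]]
[[44,19],[47,0]]
[[44,19],[47,0]]
[[17,1],[18,0],[44,19],[47,0]]
[[17,1],[18,0],[44,19],[50,0]]
[[16,19],[17,1],[18,0],[44,19],[50,0]]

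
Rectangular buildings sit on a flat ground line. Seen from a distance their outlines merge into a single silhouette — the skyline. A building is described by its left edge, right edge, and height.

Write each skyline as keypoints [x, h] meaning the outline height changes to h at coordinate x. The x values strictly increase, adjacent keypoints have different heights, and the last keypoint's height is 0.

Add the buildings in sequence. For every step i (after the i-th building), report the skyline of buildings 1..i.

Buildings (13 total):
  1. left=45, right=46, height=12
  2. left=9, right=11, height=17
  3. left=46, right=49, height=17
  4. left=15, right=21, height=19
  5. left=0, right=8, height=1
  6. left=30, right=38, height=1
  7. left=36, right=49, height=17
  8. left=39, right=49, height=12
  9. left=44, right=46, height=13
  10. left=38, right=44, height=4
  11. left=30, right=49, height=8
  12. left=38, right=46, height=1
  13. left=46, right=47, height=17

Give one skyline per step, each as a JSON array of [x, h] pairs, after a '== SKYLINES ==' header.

== SKYLINES ==
[[45,12],[46,0]]
[[9,17],[11,0],[45,12],[46,0]]
[[9,17],[11,0],[45,12],[46,17],[49,0]]
[[9,17],[11,0],[15,19],[21,0],[45,12],[46,17],[49,0]]
[[0,1],[8,0],[9,17],[11,0],[15,19],[21,0],[45,12],[46,17],[49,0]]
[[0,1],[8,0],[9,17],[11,0],[15,19],[21,0],[30,1],[38,0],[45,12],[46,17],[49,0]]
[[0,1],[8,0],[9,17],[11,0],[15,19],[21,0],[30,1],[36,17],[49,0]]
[[0,1],[8,0],[9,17],[11,0],[15,19],[21,0],[30,1],[36,17],[49,0]]
[[0,1],[8,0],[9,17],[11,0],[15,19],[21,0],[30,1],[36,17],[49,0]]
[[0,1],[8,0],[9,17],[11,0],[15,19],[21,0],[30,1],[36,17],[49,0]]
[[0,1],[8,0],[9,17],[11,0],[15,19],[21,0],[30,8],[36,17],[49,0]]
[[0,1],[8,0],[9,17],[11,0],[15,19],[21,0],[30,8],[36,17],[49,0]]
[[0,1],[8,0],[9,17],[11,0],[15,19],[21,0],[30,8],[36,17],[49,0]]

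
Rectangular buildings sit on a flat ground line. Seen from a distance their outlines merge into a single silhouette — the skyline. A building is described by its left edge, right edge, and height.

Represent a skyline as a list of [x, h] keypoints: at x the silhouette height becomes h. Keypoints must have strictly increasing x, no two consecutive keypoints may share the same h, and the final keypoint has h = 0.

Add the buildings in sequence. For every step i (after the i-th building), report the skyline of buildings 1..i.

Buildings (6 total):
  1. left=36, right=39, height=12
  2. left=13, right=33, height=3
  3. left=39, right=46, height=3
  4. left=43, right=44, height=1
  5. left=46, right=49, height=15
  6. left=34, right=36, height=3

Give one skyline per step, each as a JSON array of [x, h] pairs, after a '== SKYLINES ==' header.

== SKYLINES ==
[[36,12],[39,0]]
[[13,3],[33,0],[36,12],[39,0]]
[[13,3],[33,0],[36,12],[39,3],[46,0]]
[[13,3],[33,0],[36,12],[39,3],[46,0]]
[[13,3],[33,0],[36,12],[39,3],[46,15],[49,0]]
[[13,3],[33,0],[34,3],[36,12],[39,3],[46,15],[49,0]]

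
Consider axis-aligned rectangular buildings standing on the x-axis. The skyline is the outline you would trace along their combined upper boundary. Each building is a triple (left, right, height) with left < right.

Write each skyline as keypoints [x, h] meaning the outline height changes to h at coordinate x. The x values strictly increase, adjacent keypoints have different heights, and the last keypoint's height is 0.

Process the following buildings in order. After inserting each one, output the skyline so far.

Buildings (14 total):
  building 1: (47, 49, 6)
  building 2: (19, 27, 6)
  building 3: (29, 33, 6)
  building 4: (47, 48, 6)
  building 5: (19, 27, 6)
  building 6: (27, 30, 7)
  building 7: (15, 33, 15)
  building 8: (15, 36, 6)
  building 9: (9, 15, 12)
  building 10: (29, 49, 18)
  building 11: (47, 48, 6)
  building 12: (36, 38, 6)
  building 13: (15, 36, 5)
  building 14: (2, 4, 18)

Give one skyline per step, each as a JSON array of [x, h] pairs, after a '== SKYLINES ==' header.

== SKYLINES ==
[[47,6],[49,0]]
[[19,6],[27,0],[47,6],[49,0]]
[[19,6],[27,0],[29,6],[33,0],[47,6],[49,0]]
[[19,6],[27,0],[29,6],[33,0],[47,6],[49,0]]
[[19,6],[27,0],[29,6],[33,0],[47,6],[49,0]]
[[19,6],[27,7],[30,6],[33,0],[47,6],[49,0]]
[[15,15],[33,0],[47,6],[49,0]]
[[15,15],[33,6],[36,0],[47,6],[49,0]]
[[9,12],[15,15],[33,6],[36,0],[47,6],[49,0]]
[[9,12],[15,15],[29,18],[49,0]]
[[9,12],[15,15],[29,18],[49,0]]
[[9,12],[15,15],[29,18],[49,0]]
[[9,12],[15,15],[29,18],[49,0]]
[[2,18],[4,0],[9,12],[15,15],[29,18],[49,0]]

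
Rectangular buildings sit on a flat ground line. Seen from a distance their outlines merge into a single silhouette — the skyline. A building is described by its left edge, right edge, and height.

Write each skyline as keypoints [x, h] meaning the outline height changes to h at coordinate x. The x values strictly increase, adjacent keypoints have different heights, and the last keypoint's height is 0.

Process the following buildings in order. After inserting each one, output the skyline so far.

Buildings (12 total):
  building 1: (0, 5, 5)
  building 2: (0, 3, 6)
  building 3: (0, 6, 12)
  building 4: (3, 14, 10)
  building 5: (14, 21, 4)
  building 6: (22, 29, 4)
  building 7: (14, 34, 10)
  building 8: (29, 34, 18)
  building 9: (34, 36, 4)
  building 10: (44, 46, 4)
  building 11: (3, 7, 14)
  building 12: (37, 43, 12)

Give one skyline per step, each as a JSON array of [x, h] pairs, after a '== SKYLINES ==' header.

== SKYLINES ==
[[0,5],[5,0]]
[[0,6],[3,5],[5,0]]
[[0,12],[6,0]]
[[0,12],[6,10],[14,0]]
[[0,12],[6,10],[14,4],[21,0]]
[[0,12],[6,10],[14,4],[21,0],[22,4],[29,0]]
[[0,12],[6,10],[34,0]]
[[0,12],[6,10],[29,18],[34,0]]
[[0,12],[6,10],[29,18],[34,4],[36,0]]
[[0,12],[6,10],[29,18],[34,4],[36,0],[44,4],[46,0]]
[[0,12],[3,14],[7,10],[29,18],[34,4],[36,0],[44,4],[46,0]]
[[0,12],[3,14],[7,10],[29,18],[34,4],[36,0],[37,12],[43,0],[44,4],[46,0]]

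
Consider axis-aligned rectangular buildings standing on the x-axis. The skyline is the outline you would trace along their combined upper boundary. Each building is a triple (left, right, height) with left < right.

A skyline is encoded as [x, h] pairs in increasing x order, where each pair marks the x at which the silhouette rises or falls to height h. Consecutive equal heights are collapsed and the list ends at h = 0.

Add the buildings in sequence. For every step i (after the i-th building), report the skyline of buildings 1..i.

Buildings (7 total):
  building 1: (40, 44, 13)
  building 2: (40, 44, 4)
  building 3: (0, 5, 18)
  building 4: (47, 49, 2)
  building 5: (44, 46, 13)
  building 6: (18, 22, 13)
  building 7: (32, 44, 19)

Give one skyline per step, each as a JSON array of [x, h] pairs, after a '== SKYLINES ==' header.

== SKYLINES ==
[[40,13],[44,0]]
[[40,13],[44,0]]
[[0,18],[5,0],[40,13],[44,0]]
[[0,18],[5,0],[40,13],[44,0],[47,2],[49,0]]
[[0,18],[5,0],[40,13],[46,0],[47,2],[49,0]]
[[0,18],[5,0],[18,13],[22,0],[40,13],[46,0],[47,2],[49,0]]
[[0,18],[5,0],[18,13],[22,0],[32,19],[44,13],[46,0],[47,2],[49,0]]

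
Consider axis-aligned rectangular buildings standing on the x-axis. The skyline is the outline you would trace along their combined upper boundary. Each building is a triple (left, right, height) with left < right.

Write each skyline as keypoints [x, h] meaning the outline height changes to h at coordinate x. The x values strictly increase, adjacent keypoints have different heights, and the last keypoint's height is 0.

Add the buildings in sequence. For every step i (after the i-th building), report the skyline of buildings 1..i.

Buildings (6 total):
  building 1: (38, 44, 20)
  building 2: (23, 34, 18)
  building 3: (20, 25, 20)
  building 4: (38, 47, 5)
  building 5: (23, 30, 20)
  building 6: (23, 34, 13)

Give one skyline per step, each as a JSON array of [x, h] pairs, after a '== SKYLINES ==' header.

== SKYLINES ==
[[38,20],[44,0]]
[[23,18],[34,0],[38,20],[44,0]]
[[20,20],[25,18],[34,0],[38,20],[44,0]]
[[20,20],[25,18],[34,0],[38,20],[44,5],[47,0]]
[[20,20],[30,18],[34,0],[38,20],[44,5],[47,0]]
[[20,20],[30,18],[34,0],[38,20],[44,5],[47,0]]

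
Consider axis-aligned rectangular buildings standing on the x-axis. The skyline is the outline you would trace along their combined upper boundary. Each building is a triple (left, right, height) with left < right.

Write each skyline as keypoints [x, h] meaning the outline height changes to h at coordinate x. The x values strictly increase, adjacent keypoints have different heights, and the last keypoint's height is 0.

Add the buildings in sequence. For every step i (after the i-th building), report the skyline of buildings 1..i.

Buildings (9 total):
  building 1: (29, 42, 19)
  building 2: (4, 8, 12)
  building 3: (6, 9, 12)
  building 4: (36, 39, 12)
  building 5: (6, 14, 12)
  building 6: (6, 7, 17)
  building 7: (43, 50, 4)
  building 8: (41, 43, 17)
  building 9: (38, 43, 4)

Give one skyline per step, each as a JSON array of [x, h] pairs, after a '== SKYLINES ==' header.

== SKYLINES ==
[[29,19],[42,0]]
[[4,12],[8,0],[29,19],[42,0]]
[[4,12],[9,0],[29,19],[42,0]]
[[4,12],[9,0],[29,19],[42,0]]
[[4,12],[14,0],[29,19],[42,0]]
[[4,12],[6,17],[7,12],[14,0],[29,19],[42,0]]
[[4,12],[6,17],[7,12],[14,0],[29,19],[42,0],[43,4],[50,0]]
[[4,12],[6,17],[7,12],[14,0],[29,19],[42,17],[43,4],[50,0]]
[[4,12],[6,17],[7,12],[14,0],[29,19],[42,17],[43,4],[50,0]]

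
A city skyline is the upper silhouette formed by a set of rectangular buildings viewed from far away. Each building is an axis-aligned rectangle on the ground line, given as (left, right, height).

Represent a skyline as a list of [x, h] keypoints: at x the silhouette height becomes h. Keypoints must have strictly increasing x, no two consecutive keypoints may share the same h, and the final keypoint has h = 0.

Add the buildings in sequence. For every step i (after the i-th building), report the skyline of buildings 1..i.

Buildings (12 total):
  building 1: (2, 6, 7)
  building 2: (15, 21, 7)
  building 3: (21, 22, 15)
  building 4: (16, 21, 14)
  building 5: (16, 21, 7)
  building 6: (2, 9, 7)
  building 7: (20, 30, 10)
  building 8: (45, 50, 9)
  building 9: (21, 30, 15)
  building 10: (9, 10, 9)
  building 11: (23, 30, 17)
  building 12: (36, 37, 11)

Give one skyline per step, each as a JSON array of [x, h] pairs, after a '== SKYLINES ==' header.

== SKYLINES ==
[[2,7],[6,0]]
[[2,7],[6,0],[15,7],[21,0]]
[[2,7],[6,0],[15,7],[21,15],[22,0]]
[[2,7],[6,0],[15,7],[16,14],[21,15],[22,0]]
[[2,7],[6,0],[15,7],[16,14],[21,15],[22,0]]
[[2,7],[9,0],[15,7],[16,14],[21,15],[22,0]]
[[2,7],[9,0],[15,7],[16,14],[21,15],[22,10],[30,0]]
[[2,7],[9,0],[15,7],[16,14],[21,15],[22,10],[30,0],[45,9],[50,0]]
[[2,7],[9,0],[15,7],[16,14],[21,15],[30,0],[45,9],[50,0]]
[[2,7],[9,9],[10,0],[15,7],[16,14],[21,15],[30,0],[45,9],[50,0]]
[[2,7],[9,9],[10,0],[15,7],[16,14],[21,15],[23,17],[30,0],[45,9],[50,0]]
[[2,7],[9,9],[10,0],[15,7],[16,14],[21,15],[23,17],[30,0],[36,11],[37,0],[45,9],[50,0]]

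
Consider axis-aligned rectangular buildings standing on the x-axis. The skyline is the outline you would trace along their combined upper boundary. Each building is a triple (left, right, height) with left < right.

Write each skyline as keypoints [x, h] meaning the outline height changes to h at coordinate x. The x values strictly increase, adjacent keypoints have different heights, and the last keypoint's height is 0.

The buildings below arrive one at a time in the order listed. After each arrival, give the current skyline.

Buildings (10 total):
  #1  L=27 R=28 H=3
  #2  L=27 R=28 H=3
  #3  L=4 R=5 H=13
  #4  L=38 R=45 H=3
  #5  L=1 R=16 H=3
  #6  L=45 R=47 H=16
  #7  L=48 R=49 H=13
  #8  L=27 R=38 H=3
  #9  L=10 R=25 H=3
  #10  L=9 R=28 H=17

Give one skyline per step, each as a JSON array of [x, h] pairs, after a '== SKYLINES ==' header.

== SKYLINES ==
[[27,3],[28,0]]
[[27,3],[28,0]]
[[4,13],[5,0],[27,3],[28,0]]
[[4,13],[5,0],[27,3],[28,0],[38,3],[45,0]]
[[1,3],[4,13],[5,3],[16,0],[27,3],[28,0],[38,3],[45,0]]
[[1,3],[4,13],[5,3],[16,0],[27,3],[28,0],[38,3],[45,16],[47,0]]
[[1,3],[4,13],[5,3],[16,0],[27,3],[28,0],[38,3],[45,16],[47,0],[48,13],[49,0]]
[[1,3],[4,13],[5,3],[16,0],[27,3],[45,16],[47,0],[48,13],[49,0]]
[[1,3],[4,13],[5,3],[25,0],[27,3],[45,16],[47,0],[48,13],[49,0]]
[[1,3],[4,13],[5,3],[9,17],[28,3],[45,16],[47,0],[48,13],[49,0]]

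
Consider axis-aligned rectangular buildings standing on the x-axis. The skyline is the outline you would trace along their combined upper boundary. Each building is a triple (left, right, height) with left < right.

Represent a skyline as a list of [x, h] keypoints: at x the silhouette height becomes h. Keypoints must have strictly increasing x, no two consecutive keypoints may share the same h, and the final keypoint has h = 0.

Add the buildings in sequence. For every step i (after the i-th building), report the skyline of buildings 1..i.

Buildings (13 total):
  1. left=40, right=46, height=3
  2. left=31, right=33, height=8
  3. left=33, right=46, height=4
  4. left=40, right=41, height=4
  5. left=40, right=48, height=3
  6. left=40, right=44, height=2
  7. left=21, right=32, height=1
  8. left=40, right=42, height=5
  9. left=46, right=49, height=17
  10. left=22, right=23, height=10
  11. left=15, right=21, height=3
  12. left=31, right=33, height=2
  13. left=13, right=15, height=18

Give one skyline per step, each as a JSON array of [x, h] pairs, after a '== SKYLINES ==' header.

== SKYLINES ==
[[40,3],[46,0]]
[[31,8],[33,0],[40,3],[46,0]]
[[31,8],[33,4],[46,0]]
[[31,8],[33,4],[46,0]]
[[31,8],[33,4],[46,3],[48,0]]
[[31,8],[33,4],[46,3],[48,0]]
[[21,1],[31,8],[33,4],[46,3],[48,0]]
[[21,1],[31,8],[33,4],[40,5],[42,4],[46,3],[48,0]]
[[21,1],[31,8],[33,4],[40,5],[42,4],[46,17],[49,0]]
[[21,1],[22,10],[23,1],[31,8],[33,4],[40,5],[42,4],[46,17],[49,0]]
[[15,3],[21,1],[22,10],[23,1],[31,8],[33,4],[40,5],[42,4],[46,17],[49,0]]
[[15,3],[21,1],[22,10],[23,1],[31,8],[33,4],[40,5],[42,4],[46,17],[49,0]]
[[13,18],[15,3],[21,1],[22,10],[23,1],[31,8],[33,4],[40,5],[42,4],[46,17],[49,0]]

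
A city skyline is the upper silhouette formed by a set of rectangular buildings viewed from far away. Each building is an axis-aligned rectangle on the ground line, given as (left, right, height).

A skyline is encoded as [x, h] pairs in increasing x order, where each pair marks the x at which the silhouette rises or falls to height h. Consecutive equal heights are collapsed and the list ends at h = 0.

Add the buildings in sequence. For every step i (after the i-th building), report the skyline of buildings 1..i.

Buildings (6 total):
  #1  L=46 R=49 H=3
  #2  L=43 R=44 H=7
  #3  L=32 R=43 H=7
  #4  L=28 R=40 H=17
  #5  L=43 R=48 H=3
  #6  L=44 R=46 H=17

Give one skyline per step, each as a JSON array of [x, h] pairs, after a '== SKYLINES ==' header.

== SKYLINES ==
[[46,3],[49,0]]
[[43,7],[44,0],[46,3],[49,0]]
[[32,7],[44,0],[46,3],[49,0]]
[[28,17],[40,7],[44,0],[46,3],[49,0]]
[[28,17],[40,7],[44,3],[49,0]]
[[28,17],[40,7],[44,17],[46,3],[49,0]]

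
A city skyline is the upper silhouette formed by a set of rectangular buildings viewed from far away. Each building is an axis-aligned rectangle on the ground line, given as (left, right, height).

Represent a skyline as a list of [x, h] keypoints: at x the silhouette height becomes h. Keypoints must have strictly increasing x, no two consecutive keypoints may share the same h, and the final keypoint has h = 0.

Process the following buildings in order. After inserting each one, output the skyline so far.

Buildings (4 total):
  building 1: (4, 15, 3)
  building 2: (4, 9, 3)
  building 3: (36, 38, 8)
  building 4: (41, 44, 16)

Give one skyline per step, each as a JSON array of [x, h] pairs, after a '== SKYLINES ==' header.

== SKYLINES ==
[[4,3],[15,0]]
[[4,3],[15,0]]
[[4,3],[15,0],[36,8],[38,0]]
[[4,3],[15,0],[36,8],[38,0],[41,16],[44,0]]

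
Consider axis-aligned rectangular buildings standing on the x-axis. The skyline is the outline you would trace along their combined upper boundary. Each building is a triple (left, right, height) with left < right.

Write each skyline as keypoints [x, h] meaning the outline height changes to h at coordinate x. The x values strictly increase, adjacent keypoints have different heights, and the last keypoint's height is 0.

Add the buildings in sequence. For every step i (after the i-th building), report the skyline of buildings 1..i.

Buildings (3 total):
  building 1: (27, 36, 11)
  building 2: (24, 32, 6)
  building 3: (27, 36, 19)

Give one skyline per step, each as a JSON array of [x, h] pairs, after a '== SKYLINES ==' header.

== SKYLINES ==
[[27,11],[36,0]]
[[24,6],[27,11],[36,0]]
[[24,6],[27,19],[36,0]]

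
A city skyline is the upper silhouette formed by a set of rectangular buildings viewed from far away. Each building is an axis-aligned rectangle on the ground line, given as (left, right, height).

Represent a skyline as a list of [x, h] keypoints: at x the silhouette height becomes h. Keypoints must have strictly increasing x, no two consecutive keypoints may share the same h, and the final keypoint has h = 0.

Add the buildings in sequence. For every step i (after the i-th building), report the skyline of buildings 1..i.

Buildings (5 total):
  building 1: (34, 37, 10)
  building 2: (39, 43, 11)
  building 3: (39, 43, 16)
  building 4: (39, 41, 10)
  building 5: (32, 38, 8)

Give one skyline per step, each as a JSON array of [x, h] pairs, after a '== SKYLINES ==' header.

== SKYLINES ==
[[34,10],[37,0]]
[[34,10],[37,0],[39,11],[43,0]]
[[34,10],[37,0],[39,16],[43,0]]
[[34,10],[37,0],[39,16],[43,0]]
[[32,8],[34,10],[37,8],[38,0],[39,16],[43,0]]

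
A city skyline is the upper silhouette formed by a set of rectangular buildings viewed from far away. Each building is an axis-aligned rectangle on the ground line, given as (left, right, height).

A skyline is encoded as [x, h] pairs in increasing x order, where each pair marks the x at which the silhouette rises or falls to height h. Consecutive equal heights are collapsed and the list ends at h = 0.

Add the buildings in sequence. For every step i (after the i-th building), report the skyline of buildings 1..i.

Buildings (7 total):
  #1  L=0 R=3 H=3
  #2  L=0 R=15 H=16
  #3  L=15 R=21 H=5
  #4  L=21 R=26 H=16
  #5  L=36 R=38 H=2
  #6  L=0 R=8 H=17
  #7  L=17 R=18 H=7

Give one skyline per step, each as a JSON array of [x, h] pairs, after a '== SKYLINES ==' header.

== SKYLINES ==
[[0,3],[3,0]]
[[0,16],[15,0]]
[[0,16],[15,5],[21,0]]
[[0,16],[15,5],[21,16],[26,0]]
[[0,16],[15,5],[21,16],[26,0],[36,2],[38,0]]
[[0,17],[8,16],[15,5],[21,16],[26,0],[36,2],[38,0]]
[[0,17],[8,16],[15,5],[17,7],[18,5],[21,16],[26,0],[36,2],[38,0]]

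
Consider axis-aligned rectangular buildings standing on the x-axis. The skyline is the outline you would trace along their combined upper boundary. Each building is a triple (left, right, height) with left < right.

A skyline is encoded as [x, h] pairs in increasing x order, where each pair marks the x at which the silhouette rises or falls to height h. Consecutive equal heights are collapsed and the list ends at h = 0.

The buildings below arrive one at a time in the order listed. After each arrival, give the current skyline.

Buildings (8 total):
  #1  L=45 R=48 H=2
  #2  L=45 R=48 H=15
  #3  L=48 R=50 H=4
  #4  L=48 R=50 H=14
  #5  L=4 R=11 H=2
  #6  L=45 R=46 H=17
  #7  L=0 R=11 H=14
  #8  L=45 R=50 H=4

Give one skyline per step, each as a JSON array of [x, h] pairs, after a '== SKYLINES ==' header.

== SKYLINES ==
[[45,2],[48,0]]
[[45,15],[48,0]]
[[45,15],[48,4],[50,0]]
[[45,15],[48,14],[50,0]]
[[4,2],[11,0],[45,15],[48,14],[50,0]]
[[4,2],[11,0],[45,17],[46,15],[48,14],[50,0]]
[[0,14],[11,0],[45,17],[46,15],[48,14],[50,0]]
[[0,14],[11,0],[45,17],[46,15],[48,14],[50,0]]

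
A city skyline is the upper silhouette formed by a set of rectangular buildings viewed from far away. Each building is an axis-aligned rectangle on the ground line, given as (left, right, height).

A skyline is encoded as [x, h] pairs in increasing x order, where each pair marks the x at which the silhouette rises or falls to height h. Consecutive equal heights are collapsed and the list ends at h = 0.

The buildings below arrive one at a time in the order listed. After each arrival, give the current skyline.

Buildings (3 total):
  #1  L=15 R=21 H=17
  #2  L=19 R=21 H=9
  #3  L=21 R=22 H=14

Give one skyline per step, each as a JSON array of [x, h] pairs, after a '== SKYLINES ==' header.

== SKYLINES ==
[[15,17],[21,0]]
[[15,17],[21,0]]
[[15,17],[21,14],[22,0]]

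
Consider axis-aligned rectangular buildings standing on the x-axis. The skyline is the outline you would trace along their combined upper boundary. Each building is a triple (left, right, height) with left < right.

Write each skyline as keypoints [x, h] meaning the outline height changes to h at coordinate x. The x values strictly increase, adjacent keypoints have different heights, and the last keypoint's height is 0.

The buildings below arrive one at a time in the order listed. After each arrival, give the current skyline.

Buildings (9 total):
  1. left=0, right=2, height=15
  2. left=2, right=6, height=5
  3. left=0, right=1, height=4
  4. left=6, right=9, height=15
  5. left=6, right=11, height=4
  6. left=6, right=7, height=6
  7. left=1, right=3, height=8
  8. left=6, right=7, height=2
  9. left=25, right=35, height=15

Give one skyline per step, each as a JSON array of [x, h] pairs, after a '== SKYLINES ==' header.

== SKYLINES ==
[[0,15],[2,0]]
[[0,15],[2,5],[6,0]]
[[0,15],[2,5],[6,0]]
[[0,15],[2,5],[6,15],[9,0]]
[[0,15],[2,5],[6,15],[9,4],[11,0]]
[[0,15],[2,5],[6,15],[9,4],[11,0]]
[[0,15],[2,8],[3,5],[6,15],[9,4],[11,0]]
[[0,15],[2,8],[3,5],[6,15],[9,4],[11,0]]
[[0,15],[2,8],[3,5],[6,15],[9,4],[11,0],[25,15],[35,0]]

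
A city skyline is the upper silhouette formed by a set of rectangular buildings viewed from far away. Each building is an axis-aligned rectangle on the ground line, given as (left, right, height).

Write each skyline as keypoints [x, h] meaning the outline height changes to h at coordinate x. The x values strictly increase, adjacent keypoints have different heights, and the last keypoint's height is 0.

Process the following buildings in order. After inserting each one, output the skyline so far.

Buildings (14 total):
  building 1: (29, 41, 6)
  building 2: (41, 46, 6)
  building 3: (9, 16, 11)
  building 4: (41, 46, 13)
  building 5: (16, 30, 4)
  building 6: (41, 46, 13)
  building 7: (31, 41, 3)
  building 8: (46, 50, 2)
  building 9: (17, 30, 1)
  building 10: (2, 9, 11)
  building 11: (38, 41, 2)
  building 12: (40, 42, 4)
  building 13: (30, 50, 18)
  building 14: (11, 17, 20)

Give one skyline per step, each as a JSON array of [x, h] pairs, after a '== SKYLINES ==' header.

== SKYLINES ==
[[29,6],[41,0]]
[[29,6],[46,0]]
[[9,11],[16,0],[29,6],[46,0]]
[[9,11],[16,0],[29,6],[41,13],[46,0]]
[[9,11],[16,4],[29,6],[41,13],[46,0]]
[[9,11],[16,4],[29,6],[41,13],[46,0]]
[[9,11],[16,4],[29,6],[41,13],[46,0]]
[[9,11],[16,4],[29,6],[41,13],[46,2],[50,0]]
[[9,11],[16,4],[29,6],[41,13],[46,2],[50,0]]
[[2,11],[16,4],[29,6],[41,13],[46,2],[50,0]]
[[2,11],[16,4],[29,6],[41,13],[46,2],[50,0]]
[[2,11],[16,4],[29,6],[41,13],[46,2],[50,0]]
[[2,11],[16,4],[29,6],[30,18],[50,0]]
[[2,11],[11,20],[17,4],[29,6],[30,18],[50,0]]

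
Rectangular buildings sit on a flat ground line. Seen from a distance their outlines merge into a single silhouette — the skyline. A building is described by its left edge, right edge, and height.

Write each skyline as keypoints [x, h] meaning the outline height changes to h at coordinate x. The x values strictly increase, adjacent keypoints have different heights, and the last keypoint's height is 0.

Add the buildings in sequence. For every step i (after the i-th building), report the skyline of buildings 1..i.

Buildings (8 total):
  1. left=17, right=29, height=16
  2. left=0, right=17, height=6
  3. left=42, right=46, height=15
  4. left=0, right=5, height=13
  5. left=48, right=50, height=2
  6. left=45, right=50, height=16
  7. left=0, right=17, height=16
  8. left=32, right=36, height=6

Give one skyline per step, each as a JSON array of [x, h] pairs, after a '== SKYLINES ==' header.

== SKYLINES ==
[[17,16],[29,0]]
[[0,6],[17,16],[29,0]]
[[0,6],[17,16],[29,0],[42,15],[46,0]]
[[0,13],[5,6],[17,16],[29,0],[42,15],[46,0]]
[[0,13],[5,6],[17,16],[29,0],[42,15],[46,0],[48,2],[50,0]]
[[0,13],[5,6],[17,16],[29,0],[42,15],[45,16],[50,0]]
[[0,16],[29,0],[42,15],[45,16],[50,0]]
[[0,16],[29,0],[32,6],[36,0],[42,15],[45,16],[50,0]]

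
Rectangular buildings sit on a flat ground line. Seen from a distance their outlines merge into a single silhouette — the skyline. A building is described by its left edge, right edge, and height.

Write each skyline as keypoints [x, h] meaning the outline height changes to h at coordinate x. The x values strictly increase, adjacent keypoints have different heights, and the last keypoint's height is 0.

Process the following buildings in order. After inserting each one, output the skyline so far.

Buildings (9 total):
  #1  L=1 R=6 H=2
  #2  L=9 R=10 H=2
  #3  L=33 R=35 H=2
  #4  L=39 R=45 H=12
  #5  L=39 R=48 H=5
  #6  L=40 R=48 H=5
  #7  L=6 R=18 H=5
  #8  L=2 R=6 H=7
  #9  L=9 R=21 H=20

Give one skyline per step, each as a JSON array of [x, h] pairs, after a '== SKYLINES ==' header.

== SKYLINES ==
[[1,2],[6,0]]
[[1,2],[6,0],[9,2],[10,0]]
[[1,2],[6,0],[9,2],[10,0],[33,2],[35,0]]
[[1,2],[6,0],[9,2],[10,0],[33,2],[35,0],[39,12],[45,0]]
[[1,2],[6,0],[9,2],[10,0],[33,2],[35,0],[39,12],[45,5],[48,0]]
[[1,2],[6,0],[9,2],[10,0],[33,2],[35,0],[39,12],[45,5],[48,0]]
[[1,2],[6,5],[18,0],[33,2],[35,0],[39,12],[45,5],[48,0]]
[[1,2],[2,7],[6,5],[18,0],[33,2],[35,0],[39,12],[45,5],[48,0]]
[[1,2],[2,7],[6,5],[9,20],[21,0],[33,2],[35,0],[39,12],[45,5],[48,0]]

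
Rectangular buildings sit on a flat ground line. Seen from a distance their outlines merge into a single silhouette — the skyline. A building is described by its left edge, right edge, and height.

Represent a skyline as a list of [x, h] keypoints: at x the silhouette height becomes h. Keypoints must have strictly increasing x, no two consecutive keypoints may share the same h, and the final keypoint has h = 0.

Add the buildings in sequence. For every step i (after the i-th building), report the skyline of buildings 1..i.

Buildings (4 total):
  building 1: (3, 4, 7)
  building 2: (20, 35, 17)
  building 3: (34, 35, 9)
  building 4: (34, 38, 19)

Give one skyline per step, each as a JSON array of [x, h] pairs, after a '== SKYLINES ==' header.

== SKYLINES ==
[[3,7],[4,0]]
[[3,7],[4,0],[20,17],[35,0]]
[[3,7],[4,0],[20,17],[35,0]]
[[3,7],[4,0],[20,17],[34,19],[38,0]]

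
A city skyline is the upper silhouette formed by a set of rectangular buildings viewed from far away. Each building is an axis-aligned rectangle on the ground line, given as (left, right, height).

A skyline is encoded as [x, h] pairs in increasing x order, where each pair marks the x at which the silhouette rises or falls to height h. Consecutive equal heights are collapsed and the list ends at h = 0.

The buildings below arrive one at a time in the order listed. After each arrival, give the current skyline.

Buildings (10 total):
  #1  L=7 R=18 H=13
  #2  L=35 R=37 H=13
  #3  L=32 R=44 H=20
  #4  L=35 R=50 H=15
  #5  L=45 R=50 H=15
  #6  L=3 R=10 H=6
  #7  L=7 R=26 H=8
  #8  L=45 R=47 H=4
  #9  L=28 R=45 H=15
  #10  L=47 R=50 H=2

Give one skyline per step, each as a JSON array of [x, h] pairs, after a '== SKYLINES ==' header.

== SKYLINES ==
[[7,13],[18,0]]
[[7,13],[18,0],[35,13],[37,0]]
[[7,13],[18,0],[32,20],[44,0]]
[[7,13],[18,0],[32,20],[44,15],[50,0]]
[[7,13],[18,0],[32,20],[44,15],[50,0]]
[[3,6],[7,13],[18,0],[32,20],[44,15],[50,0]]
[[3,6],[7,13],[18,8],[26,0],[32,20],[44,15],[50,0]]
[[3,6],[7,13],[18,8],[26,0],[32,20],[44,15],[50,0]]
[[3,6],[7,13],[18,8],[26,0],[28,15],[32,20],[44,15],[50,0]]
[[3,6],[7,13],[18,8],[26,0],[28,15],[32,20],[44,15],[50,0]]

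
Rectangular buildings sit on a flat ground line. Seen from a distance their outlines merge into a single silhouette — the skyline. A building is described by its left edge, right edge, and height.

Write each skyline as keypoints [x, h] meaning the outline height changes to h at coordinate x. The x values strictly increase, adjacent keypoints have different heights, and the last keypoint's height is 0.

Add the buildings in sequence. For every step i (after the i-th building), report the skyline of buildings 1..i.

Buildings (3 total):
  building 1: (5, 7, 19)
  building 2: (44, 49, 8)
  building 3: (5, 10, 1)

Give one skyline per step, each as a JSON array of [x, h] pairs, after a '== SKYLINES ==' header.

== SKYLINES ==
[[5,19],[7,0]]
[[5,19],[7,0],[44,8],[49,0]]
[[5,19],[7,1],[10,0],[44,8],[49,0]]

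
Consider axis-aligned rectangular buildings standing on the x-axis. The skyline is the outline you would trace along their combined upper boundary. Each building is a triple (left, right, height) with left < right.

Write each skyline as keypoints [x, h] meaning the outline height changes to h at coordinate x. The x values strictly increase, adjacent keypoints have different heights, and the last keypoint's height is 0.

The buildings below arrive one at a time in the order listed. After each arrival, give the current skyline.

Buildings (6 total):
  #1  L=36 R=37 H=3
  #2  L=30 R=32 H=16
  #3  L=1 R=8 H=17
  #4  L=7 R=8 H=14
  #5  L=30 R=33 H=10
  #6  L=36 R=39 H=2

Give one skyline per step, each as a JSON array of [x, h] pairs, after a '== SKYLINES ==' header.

== SKYLINES ==
[[36,3],[37,0]]
[[30,16],[32,0],[36,3],[37,0]]
[[1,17],[8,0],[30,16],[32,0],[36,3],[37,0]]
[[1,17],[8,0],[30,16],[32,0],[36,3],[37,0]]
[[1,17],[8,0],[30,16],[32,10],[33,0],[36,3],[37,0]]
[[1,17],[8,0],[30,16],[32,10],[33,0],[36,3],[37,2],[39,0]]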